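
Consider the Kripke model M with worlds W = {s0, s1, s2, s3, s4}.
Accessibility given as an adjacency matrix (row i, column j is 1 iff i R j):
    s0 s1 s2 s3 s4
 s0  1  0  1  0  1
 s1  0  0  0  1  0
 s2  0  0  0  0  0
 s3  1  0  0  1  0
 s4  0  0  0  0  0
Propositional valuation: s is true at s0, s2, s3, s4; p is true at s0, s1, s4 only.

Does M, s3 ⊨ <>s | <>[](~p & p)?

At s3: <>s is true, <>[](~p & p) is false, so <>s | <>[](~p & p) is true.
  At s3: <>s requires s at some successor in {s0, s3}.
    s holds at s0, so <>s is true at s3.
  At s3: <>[](~p & p) requires [](~p & p) at some successor in {s0, s3}.
    At s0: [](~p & p) is false.
    At s3: [](~p & p) is false.
  So <>[](~p & p) is false at s3.

Yes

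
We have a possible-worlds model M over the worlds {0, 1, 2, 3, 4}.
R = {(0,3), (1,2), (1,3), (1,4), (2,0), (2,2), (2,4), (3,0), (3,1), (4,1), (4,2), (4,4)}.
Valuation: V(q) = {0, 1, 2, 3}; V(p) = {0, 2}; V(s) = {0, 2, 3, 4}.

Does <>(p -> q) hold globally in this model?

Let φ = <>(p -> q). Evaluate φ at each world:
  0 (successors {3}): φ is true.
  1 (successors {2, 3, 4}): φ is true.
  2 (successors {0, 2, 4}): φ is true.
  3 (successors {0, 1}): φ is true.
  4 (successors {1, 2, 4}): φ is true.
For instance, at 2:
  At 2: <>(p -> q) requires p -> q at some successor in {0, 2, 4}.
    p -> q holds at 0, so <>(p -> q) is true at 2.

Yes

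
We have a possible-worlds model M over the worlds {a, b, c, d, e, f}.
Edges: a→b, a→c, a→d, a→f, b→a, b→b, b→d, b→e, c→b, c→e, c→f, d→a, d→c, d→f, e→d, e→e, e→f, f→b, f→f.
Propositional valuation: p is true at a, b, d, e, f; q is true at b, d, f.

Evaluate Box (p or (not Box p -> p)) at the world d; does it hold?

Yes

At d: Box (p or (not Box p -> p)) requires p or (not Box p -> p) at every successor {a, c, f}.
    At a: p is true, not Box p -> p is true, so p or (not Box p -> p) is true.
      At a: not Box p is true, p is true, so not Box p -> p is true.
    At c: p is false, not Box p -> p is true, so p or (not Box p -> p) is true.
      At c: not Box p is false, p is false, so not Box p -> p is true.
    At f: p is true, not Box p -> p is true, so p or (not Box p -> p) is true.
      At f: not Box p is false, p is true, so not Box p -> p is true.
So Box (p or (not Box p -> p)) is true at d.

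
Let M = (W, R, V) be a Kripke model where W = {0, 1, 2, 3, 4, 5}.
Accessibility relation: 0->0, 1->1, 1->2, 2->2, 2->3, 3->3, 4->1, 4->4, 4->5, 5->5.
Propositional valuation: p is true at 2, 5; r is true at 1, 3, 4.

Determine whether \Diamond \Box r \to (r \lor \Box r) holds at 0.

At 0: \Diamond \Box r is false, r \lor \Box r is false, so \Diamond \Box r \to (r \lor \Box r) is true.
  At 0: \Diamond \Box r requires \Box r at some successor in {0}.
    At 0: \Box r is false.
  So \Diamond \Box r is false at 0.
  At 0: r is false, \Box r is false, so r \lor \Box r is false.
    At 0: \Box r requires r at every successor {0}.
      r fails at 0, so \Box r is false at 0.

Yes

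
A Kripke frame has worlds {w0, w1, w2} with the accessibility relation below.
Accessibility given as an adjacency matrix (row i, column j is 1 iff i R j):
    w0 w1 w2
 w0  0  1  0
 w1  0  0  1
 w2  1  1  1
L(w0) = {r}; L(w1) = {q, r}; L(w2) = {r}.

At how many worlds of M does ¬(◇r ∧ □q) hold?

2

Recall that □ψ holds at a world iff ψ holds at every accessible world, and ◇ψ holds iff ψ holds at some accessible world.
Let φ = ¬(◇r ∧ □q). Evaluate φ at each world:
  w0 (successors {w1}): φ is false.
  w1 (successors {w2}): φ is true.
  w2 (successors {w0, w1, w2}): φ is true.
For instance, at w1:
  At w1: ◇r ∧ □q is false, so ¬(◇r ∧ □q) is true.
    At w1: ◇r is true, □q is false, so ◇r ∧ □q is false.
      At w1: ◇r requires r at some successor in {w2}.
        r holds at w2, so ◇r is true at w1.
      At w1: □q requires q at every successor {w2}.
        q fails at w2, so □q is false at w1.
Satisfying worlds: {w1, w2}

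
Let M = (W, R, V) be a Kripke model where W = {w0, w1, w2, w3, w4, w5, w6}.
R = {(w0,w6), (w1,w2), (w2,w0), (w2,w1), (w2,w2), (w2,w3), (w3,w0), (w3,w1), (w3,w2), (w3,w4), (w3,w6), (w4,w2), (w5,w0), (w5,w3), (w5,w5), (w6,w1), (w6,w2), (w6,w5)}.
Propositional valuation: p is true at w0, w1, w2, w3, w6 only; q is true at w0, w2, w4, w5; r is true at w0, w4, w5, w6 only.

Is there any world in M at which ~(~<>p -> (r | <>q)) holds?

Let φ = ~(~<>p -> (r | <>q)). Evaluate φ at each world:
  w0 (successors {w6}): φ is false.
  w1 (successors {w2}): φ is false.
  w2 (successors {w0, w1, w2, w3}): φ is false.
  w3 (successors {w0, w1, w2, w4, w6}): φ is false.
  w4 (successors {w2}): φ is false.
  w5 (successors {w0, w3, w5}): φ is false.
  w6 (successors {w1, w2, w5}): φ is false.
For instance, at w6:
  At w6: ~<>p -> (r | <>q) is true, so ~(~<>p -> (r | <>q)) is false.
    At w6: ~<>p is false, r | <>q is true, so ~<>p -> (r | <>q) is true.
      At w6: <>p is true, so ~<>p is false.
      At w6: r is true, <>q is true, so r | <>q is true.

No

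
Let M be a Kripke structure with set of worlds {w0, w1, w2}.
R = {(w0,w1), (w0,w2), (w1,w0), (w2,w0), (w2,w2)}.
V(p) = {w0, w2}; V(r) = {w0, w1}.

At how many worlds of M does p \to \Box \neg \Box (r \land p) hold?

Let φ = p \to \Box \neg \Box (r \land p). Evaluate φ at each world:
  w0 (successors {w1, w2}): φ is false.
  w1 (successors {w0}): φ is true.
  w2 (successors {w0, w2}): φ is true.
For instance, at w0:
  At w0: p is true, \Box \neg \Box (r \land p) is false, so p \to \Box \neg \Box (r \land p) is false.
    At w0: \Box \neg \Box (r \land p) requires \neg \Box (r \land p) at every successor {w1, w2}.
      \neg \Box (r \land p) fails at w1, so \Box \neg \Box (r \land p) is false at w0.
Satisfying worlds: {w1, w2}

2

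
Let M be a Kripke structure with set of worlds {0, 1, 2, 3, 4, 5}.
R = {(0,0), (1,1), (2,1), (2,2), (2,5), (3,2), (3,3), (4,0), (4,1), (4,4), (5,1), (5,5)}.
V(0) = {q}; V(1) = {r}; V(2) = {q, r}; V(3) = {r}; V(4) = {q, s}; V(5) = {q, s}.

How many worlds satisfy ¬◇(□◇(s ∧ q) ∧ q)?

Recall that □ψ holds at a world iff ψ holds at every accessible world, and ◇ψ holds iff ψ holds at some accessible world.
Let φ = ¬◇(□◇(s ∧ q) ∧ q). Evaluate φ at each world:
  0 (successors {0}): φ is true.
  1 (successors {1}): φ is true.
  2 (successors {1, 2, 5}): φ is true.
  3 (successors {2, 3}): φ is true.
  4 (successors {0, 1, 4}): φ is true.
  5 (successors {1, 5}): φ is true.
For instance, at 0:
  At 0: ◇(□◇(s ∧ q) ∧ q) is false, so ¬◇(□◇(s ∧ q) ∧ q) is true.
    At 0: ◇(□◇(s ∧ q) ∧ q) requires □◇(s ∧ q) ∧ q at some successor in {0}.
      At 0: □◇(s ∧ q) ∧ q is false.
    So ◇(□◇(s ∧ q) ∧ q) is false at 0.
Satisfying worlds: {0, 1, 2, 3, 4, 5}

6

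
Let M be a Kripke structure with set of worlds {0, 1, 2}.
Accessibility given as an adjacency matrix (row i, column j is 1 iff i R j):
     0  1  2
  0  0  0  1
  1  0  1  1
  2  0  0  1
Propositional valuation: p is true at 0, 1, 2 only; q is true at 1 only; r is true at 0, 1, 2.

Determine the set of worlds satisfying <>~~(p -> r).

0, 1, 2

Recall that <>ψ holds at a world iff ψ holds at some accessible world.
Let φ = <>~~(p -> r). Evaluate φ at each world:
  0 (successors {2}): φ is true.
  1 (successors {1, 2}): φ is true.
  2 (successors {2}): φ is true.
For instance, at 0:
  At 0: <>~~(p -> r) requires ~~(p -> r) at some successor in {2}.
    ~~(p -> r) holds at 2, so <>~~(p -> r) is true at 0.
Satisfying worlds: {0, 1, 2}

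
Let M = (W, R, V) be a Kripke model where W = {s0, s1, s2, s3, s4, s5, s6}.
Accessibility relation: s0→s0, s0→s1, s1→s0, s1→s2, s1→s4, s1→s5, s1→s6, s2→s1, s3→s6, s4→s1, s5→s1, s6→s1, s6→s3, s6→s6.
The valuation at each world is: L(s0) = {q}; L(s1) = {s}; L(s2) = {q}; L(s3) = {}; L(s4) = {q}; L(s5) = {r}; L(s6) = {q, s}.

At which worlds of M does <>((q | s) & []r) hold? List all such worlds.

Let φ = <>((q | s) & []r). Evaluate φ at each world:
  s0 (successors {s0, s1}): φ is false.
  s1 (successors {s0, s2, s4, s5, s6}): φ is false.
  s2 (successors {s1}): φ is false.
  s3 (successors {s6}): φ is false.
  s4 (successors {s1}): φ is false.
  s5 (successors {s1}): φ is false.
  s6 (successors {s1, s3, s6}): φ is false.
For instance, at s1:
  At s1: <>((q | s) & []r) requires (q | s) & []r at some successor in {s0, s2, s4, s5, s6}.
    At s0: (q | s) & []r is false.
    At s2: (q | s) & []r is false.
    At s4: (q | s) & []r is false.
    At s5: (q | s) & []r is false.
    At s6: (q | s) & []r is false.
  So <>((q | s) & []r) is false at s1.
Satisfying worlds: none.

none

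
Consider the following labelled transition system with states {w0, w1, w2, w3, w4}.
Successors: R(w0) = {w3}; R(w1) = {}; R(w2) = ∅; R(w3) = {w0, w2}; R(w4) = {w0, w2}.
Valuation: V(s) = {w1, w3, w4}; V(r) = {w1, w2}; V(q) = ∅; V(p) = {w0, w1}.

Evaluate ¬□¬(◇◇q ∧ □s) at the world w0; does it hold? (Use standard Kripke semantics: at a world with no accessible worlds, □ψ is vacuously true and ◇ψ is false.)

At w0: □¬(◇◇q ∧ □s) is true, so ¬□¬(◇◇q ∧ □s) is false.
  At w0: □¬(◇◇q ∧ □s) requires ¬(◇◇q ∧ □s) at every successor {w3}.
      At w3: ◇◇q ∧ □s is false, so ¬(◇◇q ∧ □s) is true.
  So □¬(◇◇q ∧ □s) is true at w0.

No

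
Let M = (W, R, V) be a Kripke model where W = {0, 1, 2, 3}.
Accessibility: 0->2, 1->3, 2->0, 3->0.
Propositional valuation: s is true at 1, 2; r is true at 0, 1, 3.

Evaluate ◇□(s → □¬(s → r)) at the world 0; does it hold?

Yes

Recall that □ψ holds at a world iff ψ holds at every accessible world, and ◇ψ holds iff ψ holds at some accessible world.
At 0: ◇□(s → □¬(s → r)) requires □(s → □¬(s → r)) at some successor in {2}.
  □(s → □¬(s → r)) holds at 2, so ◇□(s → □¬(s → r)) is true at 0.
    At 2: □(s → □¬(s → r)) requires s → □¬(s → r) at every successor {0}.
      At 0: s → □¬(s → r) is true.
    So □(s → □¬(s → r)) is true at 2.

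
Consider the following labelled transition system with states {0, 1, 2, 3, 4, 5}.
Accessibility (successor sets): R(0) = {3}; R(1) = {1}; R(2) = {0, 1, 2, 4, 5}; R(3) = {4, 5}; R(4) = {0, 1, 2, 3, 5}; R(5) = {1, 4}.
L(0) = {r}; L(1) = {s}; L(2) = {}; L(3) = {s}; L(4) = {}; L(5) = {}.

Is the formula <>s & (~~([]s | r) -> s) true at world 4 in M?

At 4: <>s is true, ~~([]s | r) -> s is true, so <>s & (~~([]s | r) -> s) is true.
  At 4: <>s requires s at some successor in {0, 1, 2, 3, 5}.
    s holds at 1, so <>s is true at 4.
  At 4: ~~([]s | r) is false, s is false, so ~~([]s | r) -> s is true.
    At 4: ~([]s | r) is true, so ~~([]s | r) is false.
      At 4: []s | r is false, so ~([]s | r) is true.

Yes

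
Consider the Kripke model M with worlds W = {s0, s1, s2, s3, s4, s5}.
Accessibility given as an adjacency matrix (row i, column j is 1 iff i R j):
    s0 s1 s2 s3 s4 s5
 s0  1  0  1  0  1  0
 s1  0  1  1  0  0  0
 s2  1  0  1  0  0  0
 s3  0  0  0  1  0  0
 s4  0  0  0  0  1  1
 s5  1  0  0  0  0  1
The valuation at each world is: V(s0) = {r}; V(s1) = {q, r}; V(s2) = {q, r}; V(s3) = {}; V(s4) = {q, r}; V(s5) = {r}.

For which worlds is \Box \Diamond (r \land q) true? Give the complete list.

Recall that \Box ψ holds at a world iff ψ holds at every accessible world, and \Diamond ψ holds iff ψ holds at some accessible world.
Let φ = \Box \Diamond (r \land q). Evaluate φ at each world:
  s0 (successors {s0, s2, s4}): φ is true.
  s1 (successors {s1, s2}): φ is true.
  s2 (successors {s0, s2}): φ is true.
  s3 (successors {s3}): φ is false.
  s4 (successors {s4, s5}): φ is false.
  s5 (successors {s0, s5}): φ is false.
For instance, at s1:
  At s1: \Box \Diamond (r \land q) requires \Diamond (r \land q) at every successor {s1, s2}.
      At s1: \Diamond (r \land q) requires r \land q at some successor in {s1, s2}.
        r \land q holds at s1, so \Diamond (r \land q) is true at s1.
      At s2: \Diamond (r \land q) requires r \land q at some successor in {s0, s2}.
        r \land q holds at s2, so \Diamond (r \land q) is true at s2.
  So \Box \Diamond (r \land q) is true at s1.
Satisfying worlds: {s0, s1, s2}

s0, s1, s2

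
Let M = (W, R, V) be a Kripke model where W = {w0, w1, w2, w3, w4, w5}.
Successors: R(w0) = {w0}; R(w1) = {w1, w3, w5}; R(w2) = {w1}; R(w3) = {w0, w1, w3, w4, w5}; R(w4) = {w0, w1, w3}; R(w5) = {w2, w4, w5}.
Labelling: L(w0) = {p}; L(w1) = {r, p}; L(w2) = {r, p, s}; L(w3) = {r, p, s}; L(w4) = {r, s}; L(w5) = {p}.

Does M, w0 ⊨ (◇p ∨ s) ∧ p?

Yes

At w0: ◇p ∨ s is true, p is true, so (◇p ∨ s) ∧ p is true.
  At w0: ◇p is true, s is false, so ◇p ∨ s is true.
    At w0: ◇p requires p at some successor in {w0}.
      p holds at w0, so ◇p is true at w0.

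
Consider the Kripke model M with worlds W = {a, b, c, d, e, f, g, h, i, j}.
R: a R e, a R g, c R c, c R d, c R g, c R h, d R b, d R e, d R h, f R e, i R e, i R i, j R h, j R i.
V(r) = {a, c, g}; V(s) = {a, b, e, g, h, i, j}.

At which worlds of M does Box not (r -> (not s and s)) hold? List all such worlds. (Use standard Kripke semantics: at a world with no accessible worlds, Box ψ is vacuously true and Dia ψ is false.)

Let φ = Box not (r -> (not s and s)). Evaluate φ at each world:
  a (successors {e, g}): φ is false.
  b (successors ∅): φ is true.
  c (successors {c, d, g, h}): φ is false.
  d (successors {b, e, h}): φ is false.
  e (successors ∅): φ is true.
  f (successors {e}): φ is false.
  g (successors ∅): φ is true.
  h (successors ∅): φ is true.
  i (successors {e, i}): φ is false.
  j (successors {h, i}): φ is false.
For instance, at i:
  At i: Box not (r -> (not s and s)) requires not (r -> (not s and s)) at every successor {e, i}.
    not (r -> (not s and s)) fails at e, so Box not (r -> (not s and s)) is false at i.
Satisfying worlds: {b, e, g, h}

b, e, g, h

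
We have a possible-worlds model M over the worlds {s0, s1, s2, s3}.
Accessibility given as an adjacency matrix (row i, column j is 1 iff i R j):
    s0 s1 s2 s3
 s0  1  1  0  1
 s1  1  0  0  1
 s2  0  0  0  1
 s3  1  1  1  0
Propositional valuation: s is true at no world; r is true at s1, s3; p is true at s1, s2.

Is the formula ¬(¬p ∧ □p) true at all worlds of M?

Yes

Let φ = ¬(¬p ∧ □p). Evaluate φ at each world:
  s0 (successors {s0, s1, s3}): φ is true.
  s1 (successors {s0, s3}): φ is true.
  s2 (successors {s3}): φ is true.
  s3 (successors {s0, s1, s2}): φ is true.
For instance, at s0:
  At s0: ¬p ∧ □p is false, so ¬(¬p ∧ □p) is true.
    At s0: ¬p is true, □p is false, so ¬p ∧ □p is false.
      At s0: □p requires p at every successor {s0, s1, s3}.
        p fails at s0, so □p is false at s0.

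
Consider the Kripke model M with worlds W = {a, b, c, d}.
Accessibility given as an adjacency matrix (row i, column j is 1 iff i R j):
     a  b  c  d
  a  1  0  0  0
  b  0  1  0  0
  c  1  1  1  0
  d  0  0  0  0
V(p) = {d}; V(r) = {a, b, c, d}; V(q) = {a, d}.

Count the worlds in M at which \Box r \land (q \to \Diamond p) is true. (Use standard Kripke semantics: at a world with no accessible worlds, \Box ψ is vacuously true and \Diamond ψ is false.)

2

Let φ = \Box r \land (q \to \Diamond p). Evaluate φ at each world:
  a (successors {a}): φ is false.
  b (successors {b}): φ is true.
  c (successors {a, b, c}): φ is true.
  d (successors ∅): φ is false.
For instance, at b:
  At b: \Box r is true, q \to \Diamond p is true, so \Box r \land (q \to \Diamond p) is true.
    At b: \Box r requires r at every successor {b}.
      At b: r is true.
    So \Box r is true at b.
    At b: q is false, \Diamond p is false, so q \to \Diamond p is true.
      At b: \Diamond p requires p at some successor in {b}.
        At b: p is false.
      So \Diamond p is false at b.
Satisfying worlds: {b, c}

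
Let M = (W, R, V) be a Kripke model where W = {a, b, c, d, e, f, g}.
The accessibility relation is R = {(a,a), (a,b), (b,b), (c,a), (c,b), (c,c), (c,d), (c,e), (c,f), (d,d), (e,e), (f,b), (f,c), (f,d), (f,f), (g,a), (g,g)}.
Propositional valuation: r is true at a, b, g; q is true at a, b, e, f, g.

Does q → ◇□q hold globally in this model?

Let φ = q → ◇□q. Evaluate φ at each world:
  a (successors {a, b}): φ is true.
  b (successors {b}): φ is true.
  c (successors {a, b, c, d, e, f}): φ is true.
  d (successors {d}): φ is true.
  e (successors {e}): φ is true.
  f (successors {b, c, d, f}): φ is true.
  g (successors {a, g}): φ is true.
For instance, at e:
  At e: q is true, ◇□q is true, so q → ◇□q is true.
    At e: ◇□q requires □q at some successor in {e}.
      □q holds at e, so ◇□q is true at e.

Yes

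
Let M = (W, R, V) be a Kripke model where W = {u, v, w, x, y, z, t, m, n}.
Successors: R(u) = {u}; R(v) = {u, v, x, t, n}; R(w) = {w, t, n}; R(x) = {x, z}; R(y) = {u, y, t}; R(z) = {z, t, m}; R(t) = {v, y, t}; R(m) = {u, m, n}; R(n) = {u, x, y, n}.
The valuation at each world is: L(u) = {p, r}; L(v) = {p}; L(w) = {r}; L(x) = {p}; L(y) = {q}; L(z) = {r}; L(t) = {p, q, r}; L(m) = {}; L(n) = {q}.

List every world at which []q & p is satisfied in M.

none

Recall that []ψ holds at a world iff ψ holds at every accessible world, and <>ψ holds iff ψ holds at some accessible world.
Let φ = []q & p. Evaluate φ at each world:
  u (successors {u}): φ is false.
  v (successors {u, v, x, t, n}): φ is false.
  w (successors {w, t, n}): φ is false.
  x (successors {x, z}): φ is false.
  y (successors {u, y, t}): φ is false.
  z (successors {z, t, m}): φ is false.
  t (successors {v, y, t}): φ is false.
  m (successors {u, m, n}): φ is false.
  n (successors {u, x, y, n}): φ is false.
For instance, at x:
  At x: []q is false, p is true, so []q & p is false.
    At x: []q requires q at every successor {x, z}.
      q fails at x, so []q is false at x.
Satisfying worlds: none.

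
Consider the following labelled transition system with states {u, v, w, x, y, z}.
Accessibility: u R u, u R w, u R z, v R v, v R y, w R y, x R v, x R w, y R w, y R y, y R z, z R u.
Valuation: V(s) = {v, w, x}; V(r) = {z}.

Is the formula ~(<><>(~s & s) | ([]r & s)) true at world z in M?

Yes

Recall that []ψ holds at a world iff ψ holds at every accessible world, and <>ψ holds iff ψ holds at some accessible world.
At z: <><>(~s & s) | ([]r & s) is false, so ~(<><>(~s & s) | ([]r & s)) is true.
  At z: <><>(~s & s) is false, []r & s is false, so <><>(~s & s) | ([]r & s) is false.
    At z: <><>(~s & s) requires <>(~s & s) at some successor in {u}.
      At u: <>(~s & s) is false.
    So <><>(~s & s) is false at z.
    At z: []r is false, s is false, so []r & s is false.
      At z: []r requires r at every successor {u}.
        r fails at u, so []r is false at z.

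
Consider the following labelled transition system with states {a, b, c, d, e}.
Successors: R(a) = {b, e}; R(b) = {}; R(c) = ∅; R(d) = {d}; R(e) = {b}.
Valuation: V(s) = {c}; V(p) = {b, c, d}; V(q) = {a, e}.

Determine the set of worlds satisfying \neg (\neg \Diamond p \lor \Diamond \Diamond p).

e

Recall that \Diamond ψ holds at a world iff ψ holds at some accessible world.
Let φ = \neg (\neg \Diamond p \lor \Diamond \Diamond p). Evaluate φ at each world:
  a (successors {b, e}): φ is false.
  b (successors ∅): φ is false.
  c (successors ∅): φ is false.
  d (successors {d}): φ is false.
  e (successors {b}): φ is true.
For instance, at d:
  At d: \neg \Diamond p \lor \Diamond \Diamond p is true, so \neg (\neg \Diamond p \lor \Diamond \Diamond p) is false.
    At d: \neg \Diamond p is false, \Diamond \Diamond p is true, so \neg \Diamond p \lor \Diamond \Diamond p is true.
      At d: \Diamond p is true, so \neg \Diamond p is false.
      At d: \Diamond \Diamond p requires \Diamond p at some successor in {d}.
        \Diamond p holds at d, so \Diamond \Diamond p is true at d.
Satisfying worlds: {e}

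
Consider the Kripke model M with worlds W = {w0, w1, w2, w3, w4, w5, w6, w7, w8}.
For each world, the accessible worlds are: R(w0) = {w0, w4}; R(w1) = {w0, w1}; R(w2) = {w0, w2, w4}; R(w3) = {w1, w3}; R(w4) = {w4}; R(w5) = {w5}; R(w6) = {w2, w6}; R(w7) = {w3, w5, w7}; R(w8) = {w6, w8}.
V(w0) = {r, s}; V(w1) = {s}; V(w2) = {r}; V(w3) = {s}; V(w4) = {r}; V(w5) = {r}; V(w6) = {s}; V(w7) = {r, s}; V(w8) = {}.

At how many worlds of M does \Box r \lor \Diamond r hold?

Recall that \Box ψ holds at a world iff ψ holds at every accessible world, and \Diamond ψ holds iff ψ holds at some accessible world.
Let φ = \Box r \lor \Diamond r. Evaluate φ at each world:
  w0 (successors {w0, w4}): φ is true.
  w1 (successors {w0, w1}): φ is true.
  w2 (successors {w0, w2, w4}): φ is true.
  w3 (successors {w1, w3}): φ is false.
  w4 (successors {w4}): φ is true.
  w5 (successors {w5}): φ is true.
  w6 (successors {w2, w6}): φ is true.
  w7 (successors {w3, w5, w7}): φ is true.
  w8 (successors {w6, w8}): φ is false.
For instance, at w0:
  At w0: \Box r is true, \Diamond r is true, so \Box r \lor \Diamond r is true.
    At w0: \Box r requires r at every successor {w0, w4}.
      At w0: r is true.
      At w4: r is true.
    So \Box r is true at w0.
    At w0: \Diamond r requires r at some successor in {w0, w4}.
      r holds at w0, so \Diamond r is true at w0.
Satisfying worlds: {w0, w1, w2, w4, w5, w6, w7}

7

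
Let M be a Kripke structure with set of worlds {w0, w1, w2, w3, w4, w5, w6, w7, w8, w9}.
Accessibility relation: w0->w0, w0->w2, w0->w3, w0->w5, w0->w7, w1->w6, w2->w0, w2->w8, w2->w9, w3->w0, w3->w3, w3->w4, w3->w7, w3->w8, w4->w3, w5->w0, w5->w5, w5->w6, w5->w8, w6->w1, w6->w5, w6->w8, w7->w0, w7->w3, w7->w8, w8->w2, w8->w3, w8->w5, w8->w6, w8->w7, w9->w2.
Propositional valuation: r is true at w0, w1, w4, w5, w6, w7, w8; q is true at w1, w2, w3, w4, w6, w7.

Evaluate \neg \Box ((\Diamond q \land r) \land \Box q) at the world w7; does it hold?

Yes

Recall that \Box ψ holds at a world iff ψ holds at every accessible world, and \Diamond ψ holds iff ψ holds at some accessible world.
At w7: \Box ((\Diamond q \land r) \land \Box q) is false, so \neg \Box ((\Diamond q \land r) \land \Box q) is true.
  At w7: \Box ((\Diamond q \land r) \land \Box q) requires (\Diamond q \land r) \land \Box q at every successor {w0, w3, w8}.
    (\Diamond q \land r) \land \Box q fails at w0, so \Box ((\Diamond q \land r) \land \Box q) is false at w7.
      At w0: \Diamond q \land r is true, \Box q is false, so (\Diamond q \land r) \land \Box q is false.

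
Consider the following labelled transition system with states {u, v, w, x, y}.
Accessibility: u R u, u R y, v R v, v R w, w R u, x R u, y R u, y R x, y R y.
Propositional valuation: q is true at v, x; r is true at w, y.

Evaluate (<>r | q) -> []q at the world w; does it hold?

At w: <>r | q is false, []q is false, so (<>r | q) -> []q is true.
  At w: <>r is false, q is false, so <>r | q is false.
    At w: <>r requires r at some successor in {u}.
      At u: r is false.
    So <>r is false at w.
  At w: []q requires q at every successor {u}.
    q fails at u, so []q is false at w.

Yes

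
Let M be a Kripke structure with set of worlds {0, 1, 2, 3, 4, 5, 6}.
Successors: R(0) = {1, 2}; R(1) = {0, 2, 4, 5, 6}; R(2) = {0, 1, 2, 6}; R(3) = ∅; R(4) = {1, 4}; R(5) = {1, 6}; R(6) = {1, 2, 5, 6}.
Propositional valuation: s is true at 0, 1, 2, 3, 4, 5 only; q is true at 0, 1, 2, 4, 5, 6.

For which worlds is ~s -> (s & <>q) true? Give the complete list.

0, 1, 2, 3, 4, 5

Let φ = ~s -> (s & <>q). Evaluate φ at each world:
  0 (successors {1, 2}): φ is true.
  1 (successors {0, 2, 4, 5, 6}): φ is true.
  2 (successors {0, 1, 2, 6}): φ is true.
  3 (successors ∅): φ is true.
  4 (successors {1, 4}): φ is true.
  5 (successors {1, 6}): φ is true.
  6 (successors {1, 2, 5, 6}): φ is false.
For instance, at 5:
  At 5: ~s is false, s & <>q is true, so ~s -> (s & <>q) is true.
    At 5: s is true, <>q is true, so s & <>q is true.
      At 5: <>q requires q at some successor in {1, 6}.
        q holds at 1, so <>q is true at 5.
Satisfying worlds: {0, 1, 2, 3, 4, 5}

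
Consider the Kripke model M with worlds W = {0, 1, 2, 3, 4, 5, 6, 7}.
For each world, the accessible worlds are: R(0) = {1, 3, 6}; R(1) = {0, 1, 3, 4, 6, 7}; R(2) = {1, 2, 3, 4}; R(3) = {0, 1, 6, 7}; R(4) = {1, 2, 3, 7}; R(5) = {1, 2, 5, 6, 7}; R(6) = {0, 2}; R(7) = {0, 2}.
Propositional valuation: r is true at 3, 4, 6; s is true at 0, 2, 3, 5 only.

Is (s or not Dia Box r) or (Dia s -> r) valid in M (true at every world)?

Let φ = (s or not Dia Box r) or (Dia s -> r). Evaluate φ at each world:
  0 (successors {1, 3, 6}): φ is true.
  1 (successors {0, 1, 3, 4, 6, 7}): φ is true.
  2 (successors {1, 2, 3, 4}): φ is true.
  3 (successors {0, 1, 6, 7}): φ is true.
  4 (successors {1, 2, 3, 7}): φ is true.
  5 (successors {1, 2, 5, 6, 7}): φ is true.
  6 (successors {0, 2}): φ is true.
  7 (successors {0, 2}): φ is true.
For instance, at 1:
  At 1: s or not Dia Box r is true, Dia s -> r is false, so (s or not Dia Box r) or (Dia s -> r) is true.
    At 1: s is false, not Dia Box r is true, so s or not Dia Box r is true.
      At 1: Dia Box r is false, so not Dia Box r is true.
    At 1: Dia s is true, r is false, so Dia s -> r is false.
      At 1: Dia s requires s at some successor in {0, 1, 3, 4, 6, 7}.
        s holds at 0, so Dia s is true at 1.

Yes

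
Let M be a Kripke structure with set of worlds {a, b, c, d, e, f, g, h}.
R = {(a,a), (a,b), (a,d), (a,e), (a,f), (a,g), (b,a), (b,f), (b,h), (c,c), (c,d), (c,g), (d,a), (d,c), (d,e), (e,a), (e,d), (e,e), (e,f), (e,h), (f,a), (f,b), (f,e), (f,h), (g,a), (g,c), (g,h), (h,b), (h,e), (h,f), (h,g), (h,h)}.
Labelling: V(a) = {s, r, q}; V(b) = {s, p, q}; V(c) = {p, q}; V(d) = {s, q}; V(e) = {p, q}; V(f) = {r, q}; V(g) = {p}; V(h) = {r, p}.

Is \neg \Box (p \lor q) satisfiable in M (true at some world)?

Let φ = \neg \Box (p \lor q). Evaluate φ at each world:
  a (successors {a, b, d, e, f, g}): φ is false.
  b (successors {a, f, h}): φ is false.
  c (successors {c, d, g}): φ is false.
  d (successors {a, c, e}): φ is false.
  e (successors {a, d, e, f, h}): φ is false.
  f (successors {a, b, e, h}): φ is false.
  g (successors {a, c, h}): φ is false.
  h (successors {b, e, f, g, h}): φ is false.
For instance, at h:
  At h: \Box (p \lor q) is true, so \neg \Box (p \lor q) is false.
    At h: \Box (p \lor q) requires p \lor q at every successor {b, e, f, g, h}.
      At b: p \lor q is true.
      At e: p \lor q is true.
      At f: p \lor q is true.
      At g: p \lor q is true.
      At h: p \lor q is true.
    So \Box (p \lor q) is true at h.

No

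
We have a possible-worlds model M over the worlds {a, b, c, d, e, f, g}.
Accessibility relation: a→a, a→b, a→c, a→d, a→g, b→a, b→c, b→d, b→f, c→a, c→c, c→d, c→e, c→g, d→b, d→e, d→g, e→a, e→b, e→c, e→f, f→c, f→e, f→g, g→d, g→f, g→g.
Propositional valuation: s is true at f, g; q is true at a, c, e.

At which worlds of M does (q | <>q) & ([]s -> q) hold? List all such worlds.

a, b, c, d, e, f

Recall that []ψ holds at a world iff ψ holds at every accessible world, and <>ψ holds iff ψ holds at some accessible world.
Let φ = (q | <>q) & ([]s -> q). Evaluate φ at each world:
  a (successors {a, b, c, d, g}): φ is true.
  b (successors {a, c, d, f}): φ is true.
  c (successors {a, c, d, e, g}): φ is true.
  d (successors {b, e, g}): φ is true.
  e (successors {a, b, c, f}): φ is true.
  f (successors {c, e, g}): φ is true.
  g (successors {d, f, g}): φ is false.
For instance, at f:
  At f: q | <>q is true, []s -> q is true, so (q | <>q) & ([]s -> q) is true.
    At f: q is false, <>q is true, so q | <>q is true.
      At f: <>q requires q at some successor in {c, e, g}.
        q holds at c, so <>q is true at f.
    At f: []s is false, q is false, so []s -> q is true.
      At f: []s requires s at every successor {c, e, g}.
        s fails at c, so []s is false at f.
Satisfying worlds: {a, b, c, d, e, f}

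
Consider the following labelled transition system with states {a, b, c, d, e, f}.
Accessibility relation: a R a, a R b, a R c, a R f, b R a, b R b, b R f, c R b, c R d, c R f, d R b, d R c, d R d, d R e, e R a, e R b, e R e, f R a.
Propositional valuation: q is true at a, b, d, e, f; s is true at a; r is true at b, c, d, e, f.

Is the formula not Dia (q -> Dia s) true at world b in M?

No

At b: Dia (q -> Dia s) is true, so not Dia (q -> Dia s) is false.
  At b: Dia (q -> Dia s) requires q -> Dia s at some successor in {a, b, f}.
    q -> Dia s holds at a, so Dia (q -> Dia s) is true at b.
      At a: q is true, Dia s is true, so q -> Dia s is true.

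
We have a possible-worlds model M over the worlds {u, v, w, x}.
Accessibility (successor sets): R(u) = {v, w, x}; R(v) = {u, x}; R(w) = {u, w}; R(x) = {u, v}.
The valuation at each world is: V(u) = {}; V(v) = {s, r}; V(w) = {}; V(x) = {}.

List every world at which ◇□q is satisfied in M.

Recall that □ψ holds at a world iff ψ holds at every accessible world, and ◇ψ holds iff ψ holds at some accessible world.
Let φ = ◇□q. Evaluate φ at each world:
  u (successors {v, w, x}): φ is false.
  v (successors {u, x}): φ is false.
  w (successors {u, w}): φ is false.
  x (successors {u, v}): φ is false.
For instance, at v:
  At v: ◇□q requires □q at some successor in {u, x}.
    At u: □q is false.
    At x: □q is false.
  So ◇□q is false at v.
Satisfying worlds: none.

none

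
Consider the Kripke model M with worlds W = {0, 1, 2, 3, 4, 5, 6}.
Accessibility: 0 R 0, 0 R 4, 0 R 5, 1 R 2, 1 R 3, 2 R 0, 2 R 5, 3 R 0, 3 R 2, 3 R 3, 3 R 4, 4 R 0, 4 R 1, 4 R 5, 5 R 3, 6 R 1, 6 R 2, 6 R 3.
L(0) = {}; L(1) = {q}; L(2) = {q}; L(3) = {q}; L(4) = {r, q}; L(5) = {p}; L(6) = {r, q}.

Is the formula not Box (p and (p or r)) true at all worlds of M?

Yes

Let φ = not Box (p and (p or r)). Evaluate φ at each world:
  0 (successors {0, 4, 5}): φ is true.
  1 (successors {2, 3}): φ is true.
  2 (successors {0, 5}): φ is true.
  3 (successors {0, 2, 3, 4}): φ is true.
  4 (successors {0, 1, 5}): φ is true.
  5 (successors {3}): φ is true.
  6 (successors {1, 2, 3}): φ is true.
For instance, at 1:
  At 1: Box (p and (p or r)) is false, so not Box (p and (p or r)) is true.
    At 1: Box (p and (p or r)) requires p and (p or r) at every successor {2, 3}.
      p and (p or r) fails at 2, so Box (p and (p or r)) is false at 1.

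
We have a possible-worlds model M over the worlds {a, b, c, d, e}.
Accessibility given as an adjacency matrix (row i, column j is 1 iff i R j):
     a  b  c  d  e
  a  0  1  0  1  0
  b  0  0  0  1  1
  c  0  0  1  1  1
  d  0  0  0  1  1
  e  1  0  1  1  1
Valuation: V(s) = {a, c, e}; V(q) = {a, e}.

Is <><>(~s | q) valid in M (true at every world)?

Let φ = <><>(~s | q). Evaluate φ at each world:
  a (successors {b, d}): φ is true.
  b (successors {d, e}): φ is true.
  c (successors {c, d, e}): φ is true.
  d (successors {d, e}): φ is true.
  e (successors {a, c, d, e}): φ is true.
For instance, at e:
  At e: <><>(~s | q) requires <>(~s | q) at some successor in {a, c, d, e}.
    <>(~s | q) holds at a, so <><>(~s | q) is true at e.
      At a: <>(~s | q) requires ~s | q at some successor in {b, d}.
        ~s | q holds at b, so <>(~s | q) is true at a.

Yes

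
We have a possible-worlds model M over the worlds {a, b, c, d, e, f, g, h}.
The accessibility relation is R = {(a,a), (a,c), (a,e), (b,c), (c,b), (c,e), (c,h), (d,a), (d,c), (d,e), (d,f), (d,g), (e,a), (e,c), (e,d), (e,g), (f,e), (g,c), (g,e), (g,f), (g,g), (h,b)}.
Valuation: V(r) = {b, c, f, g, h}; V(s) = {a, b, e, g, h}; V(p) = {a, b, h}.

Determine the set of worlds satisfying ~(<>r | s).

Let φ = ~(<>r | s). Evaluate φ at each world:
  a (successors {a, c, e}): φ is false.
  b (successors {c}): φ is false.
  c (successors {b, e, h}): φ is false.
  d (successors {a, c, e, f, g}): φ is false.
  e (successors {a, c, d, g}): φ is false.
  f (successors {e}): φ is true.
  g (successors {c, e, f, g}): φ is false.
  h (successors {b}): φ is false.
For instance, at a:
  At a: <>r | s is true, so ~(<>r | s) is false.
    At a: <>r is true, s is true, so <>r | s is true.
      At a: <>r requires r at some successor in {a, c, e}.
        r holds at c, so <>r is true at a.
Satisfying worlds: {f}

f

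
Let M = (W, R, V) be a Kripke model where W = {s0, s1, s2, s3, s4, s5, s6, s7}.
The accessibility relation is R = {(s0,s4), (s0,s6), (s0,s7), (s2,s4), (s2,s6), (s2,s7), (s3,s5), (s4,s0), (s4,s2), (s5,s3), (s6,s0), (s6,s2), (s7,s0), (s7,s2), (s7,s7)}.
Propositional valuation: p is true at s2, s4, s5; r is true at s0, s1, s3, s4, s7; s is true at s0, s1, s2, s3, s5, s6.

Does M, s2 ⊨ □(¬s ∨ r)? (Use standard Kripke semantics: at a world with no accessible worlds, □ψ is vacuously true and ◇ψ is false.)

No

At s2: □(¬s ∨ r) requires ¬s ∨ r at every successor {s4, s6, s7}.
  ¬s ∨ r fails at s6, so □(¬s ∨ r) is false at s2.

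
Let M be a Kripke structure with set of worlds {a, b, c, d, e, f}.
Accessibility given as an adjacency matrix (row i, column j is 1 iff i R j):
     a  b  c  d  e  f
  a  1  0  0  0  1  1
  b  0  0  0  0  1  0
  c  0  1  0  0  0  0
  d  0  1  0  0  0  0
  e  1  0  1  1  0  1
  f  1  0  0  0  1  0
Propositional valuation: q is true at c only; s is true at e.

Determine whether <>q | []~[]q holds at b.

Recall that []ψ holds at a world iff ψ holds at every accessible world, and <>ψ holds iff ψ holds at some accessible world.
At b: <>q is false, []~[]q is true, so <>q | []~[]q is true.
  At b: <>q requires q at some successor in {e}.
    At e: q is false.
  So <>q is false at b.
  At b: []~[]q requires ~[]q at every successor {e}.
      At e: []q is false, so ~[]q is true.
  So []~[]q is true at b.

Yes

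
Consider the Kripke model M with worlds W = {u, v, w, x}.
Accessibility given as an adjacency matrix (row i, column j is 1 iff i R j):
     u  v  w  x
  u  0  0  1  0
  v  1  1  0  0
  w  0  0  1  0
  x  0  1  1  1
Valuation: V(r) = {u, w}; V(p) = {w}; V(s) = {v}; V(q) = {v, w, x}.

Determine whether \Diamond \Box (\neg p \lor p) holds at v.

Recall that \Box ψ holds at a world iff ψ holds at every accessible world, and \Diamond ψ holds iff ψ holds at some accessible world.
At v: \Diamond \Box (\neg p \lor p) requires \Box (\neg p \lor p) at some successor in {u, v}.
  \Box (\neg p \lor p) holds at u, so \Diamond \Box (\neg p \lor p) is true at v.
    At u: \Box (\neg p \lor p) requires \neg p \lor p at every successor {w}.
      At w: \neg p \lor p is true.
    So \Box (\neg p \lor p) is true at u.

Yes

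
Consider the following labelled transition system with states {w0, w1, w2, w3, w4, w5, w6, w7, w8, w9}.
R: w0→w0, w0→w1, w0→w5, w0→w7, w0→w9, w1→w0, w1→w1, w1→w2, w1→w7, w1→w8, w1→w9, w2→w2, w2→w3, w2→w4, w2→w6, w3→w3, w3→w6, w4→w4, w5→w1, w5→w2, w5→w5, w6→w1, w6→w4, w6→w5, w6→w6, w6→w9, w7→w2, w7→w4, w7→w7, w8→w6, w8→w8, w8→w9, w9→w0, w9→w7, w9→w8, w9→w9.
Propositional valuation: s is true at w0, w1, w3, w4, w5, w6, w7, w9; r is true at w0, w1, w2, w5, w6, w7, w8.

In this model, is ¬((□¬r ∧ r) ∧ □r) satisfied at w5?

At w5: (□¬r ∧ r) ∧ □r is false, so ¬((□¬r ∧ r) ∧ □r) is true.
  At w5: □¬r ∧ r is false, □r is true, so (□¬r ∧ r) ∧ □r is false.
    At w5: □¬r is false, r is true, so □¬r ∧ r is false.
      At w5: □¬r requires ¬r at every successor {w1, w2, w5}.
        ¬r fails at w1, so □¬r is false at w5.
    At w5: □r requires r at every successor {w1, w2, w5}.
      At w1: r is true.
      At w2: r is true.
      At w5: r is true.
    So □r is true at w5.

Yes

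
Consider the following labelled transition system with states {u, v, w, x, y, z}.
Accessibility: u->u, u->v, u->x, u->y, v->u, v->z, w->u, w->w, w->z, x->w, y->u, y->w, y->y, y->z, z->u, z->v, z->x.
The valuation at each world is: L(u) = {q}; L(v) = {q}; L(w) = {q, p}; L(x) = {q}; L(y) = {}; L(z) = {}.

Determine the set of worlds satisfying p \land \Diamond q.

w

Let φ = p \land \Diamond q. Evaluate φ at each world:
  u (successors {u, v, x, y}): φ is false.
  v (successors {u, z}): φ is false.
  w (successors {u, w, z}): φ is true.
  x (successors {w}): φ is false.
  y (successors {u, w, y, z}): φ is false.
  z (successors {u, v, x}): φ is false.
For instance, at v:
  At v: p is false, \Diamond q is true, so p \land \Diamond q is false.
    At v: \Diamond q requires q at some successor in {u, z}.
      q holds at u, so \Diamond q is true at v.
Satisfying worlds: {w}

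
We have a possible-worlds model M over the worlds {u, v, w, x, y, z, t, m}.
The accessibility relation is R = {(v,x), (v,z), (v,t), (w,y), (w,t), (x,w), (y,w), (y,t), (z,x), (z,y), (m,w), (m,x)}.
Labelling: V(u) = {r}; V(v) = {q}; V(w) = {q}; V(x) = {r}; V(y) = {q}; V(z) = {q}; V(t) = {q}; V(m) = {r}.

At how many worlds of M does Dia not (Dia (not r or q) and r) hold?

6

Recall that Dia ψ holds at a world iff ψ holds at some accessible world.
Let φ = Dia not (Dia (not r or q) and r). Evaluate φ at each world:
  u (successors ∅): φ is false.
  v (successors {x, z, t}): φ is true.
  w (successors {y, t}): φ is true.
  x (successors {w}): φ is true.
  y (successors {w, t}): φ is true.
  z (successors {x, y}): φ is true.
  t (successors ∅): φ is false.
  m (successors {w, x}): φ is true.
For instance, at v:
  At v: Dia not (Dia (not r or q) and r) requires not (Dia (not r or q) and r) at some successor in {x, z, t}.
    not (Dia (not r or q) and r) holds at z, so Dia not (Dia (not r or q) and r) is true at v.
      At z: Dia (not r or q) and r is false, so not (Dia (not r or q) and r) is true.
Satisfying worlds: {v, w, x, y, z, m}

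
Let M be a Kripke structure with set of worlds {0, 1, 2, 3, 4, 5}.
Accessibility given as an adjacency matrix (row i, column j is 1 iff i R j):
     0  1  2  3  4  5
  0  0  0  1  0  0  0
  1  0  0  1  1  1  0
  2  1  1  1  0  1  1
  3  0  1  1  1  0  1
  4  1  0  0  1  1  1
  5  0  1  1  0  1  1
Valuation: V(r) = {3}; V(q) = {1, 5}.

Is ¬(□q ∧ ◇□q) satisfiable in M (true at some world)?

Yes

Let φ = ¬(□q ∧ ◇□q). Evaluate φ at each world:
  0 (successors {2}): φ is true.
  1 (successors {2, 3, 4}): φ is true.
  2 (successors {0, 1, 2, 4, 5}): φ is true.
  3 (successors {1, 2, 3, 5}): φ is true.
  4 (successors {0, 3, 4, 5}): φ is true.
  5 (successors {1, 2, 4, 5}): φ is true.
Detail at 0 (witness):
  At 0: □q ∧ ◇□q is false, so ¬(□q ∧ ◇□q) is true.
    At 0: □q is false, ◇□q is false, so □q ∧ ◇□q is false.
      At 0: □q requires q at every successor {2}.
        q fails at 2, so □q is false at 0.
      At 0: ◇□q requires □q at some successor in {2}.
        At 2: □q is false.
      So ◇□q is false at 0.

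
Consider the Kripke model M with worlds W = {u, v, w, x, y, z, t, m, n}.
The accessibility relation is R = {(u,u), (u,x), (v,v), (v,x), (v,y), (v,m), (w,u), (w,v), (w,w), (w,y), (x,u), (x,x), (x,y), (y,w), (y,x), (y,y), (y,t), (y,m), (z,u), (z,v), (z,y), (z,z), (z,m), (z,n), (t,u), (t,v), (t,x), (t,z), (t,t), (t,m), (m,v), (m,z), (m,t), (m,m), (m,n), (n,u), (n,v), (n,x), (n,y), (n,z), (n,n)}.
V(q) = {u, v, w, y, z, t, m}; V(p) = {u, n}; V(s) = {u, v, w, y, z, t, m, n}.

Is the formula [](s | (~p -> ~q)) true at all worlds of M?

Recall that []ψ holds at a world iff ψ holds at every accessible world, and <>ψ holds iff ψ holds at some accessible world.
Let φ = [](s | (~p -> ~q)). Evaluate φ at each world:
  u (successors {u, x}): φ is true.
  v (successors {v, x, y, m}): φ is true.
  w (successors {u, v, w, y}): φ is true.
  x (successors {u, x, y}): φ is true.
  y (successors {w, x, y, t, m}): φ is true.
  z (successors {u, v, y, z, m, n}): φ is true.
  t (successors {u, v, x, z, t, m}): φ is true.
  m (successors {v, z, t, m, n}): φ is true.
  n (successors {u, v, x, y, z, n}): φ is true.
For instance, at u:
  At u: [](s | (~p -> ~q)) requires s | (~p -> ~q) at every successor {u, x}.
    At u: s | (~p -> ~q) is true.
    At x: s | (~p -> ~q) is true.
  So [](s | (~p -> ~q)) is true at u.

Yes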